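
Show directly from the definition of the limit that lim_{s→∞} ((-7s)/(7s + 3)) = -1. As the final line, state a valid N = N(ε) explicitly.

Fix ε > 0. We seek N > 0 such that s > N implies |(-7s)/(7s + 3) + 1| < ε.
(-7s)/(7s + 3) + 1 = (7(-7s) − (-7)(7s + 3)) / (7(7s + 3)) = 21/(7(7s + 3)).
For s > 0 we have 7s + 3 > 7s, so |(-7s)/(7s + 3) + 1| = 21/(7(7s + 3)) < 21/(7·7s) = (3/7)/s.
Thus |(-7s)/(7s + 3) + 1| < ε whenever s > (3/7)/ε.
Take N = (3/7)/ε. If s > N then |(-7s)/(7s + 3) + 1| < (3/7)/s < ε.

N = (3/7)/ε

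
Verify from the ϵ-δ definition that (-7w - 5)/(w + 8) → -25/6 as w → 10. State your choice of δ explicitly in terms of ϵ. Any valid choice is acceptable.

Let ϵ > 0. We want δ > 0 with 0 < |w − 10| < δ ⇒ |(-7w - 5)/(w + 8) + 25/6| < ϵ.
Combining over a common denominator, (-7w - 5)/(w + 8) + 25/6 = [(-7w - 5)·18 − (-75)·(w + 8)] / [18·(w + 8)] = -51(w − 10) / (18(w + 8)).
So |(-7w - 5)/(w + 8) + 25/6| = 51|w − 10| / (18·|w + 8|).
Restrict δ ≤ 9. Then |w − 10| < 9 gives |w + 8| = |(w − 10) + 18| ≥ 18 − 9 = 9.
Hence |(-7w - 5)/(w + 8) + 25/6| < 51|w − 10|/(18·9) = (17/54)|w − 10|, which is < ϵ once |w − 10| < (54/17)ϵ.
Take δ = min(9, (54/17)ϵ). Then 0 < |w − 10| < δ forces both bounds, so |(-7w - 5)/(w + 8) + 25/6| < ϵ.

δ = min(9, (54/17)ϵ)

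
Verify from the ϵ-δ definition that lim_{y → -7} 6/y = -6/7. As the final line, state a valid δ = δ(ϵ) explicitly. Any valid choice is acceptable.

δ = min(7/2, (49/12)ϵ)

Let ϵ > 0. We seek δ > 0 such that 0 < |y + 7| < δ implies |6/y + 6/7| < ϵ.
|6/y + 6/7| = 6·|-7 − y|/(7·|y|) = 6|y + 7|/(7|y|).
Restrict δ ≤ 7/2. Then |y + 7| < 7/2 gives |y| > 7/2, so 7|y| > 49/2.
Then |6/y + 6/7| < 6|y + 7|/(49/2), which is < ϵ when |y + 7| < (49/12)ϵ.
Take δ = min(7/2, (49/12)ϵ). Then 0 < |y + 7| < δ gives both |y + 7| < 7/2 and |y + 7| < (49/12)ϵ, so |6/y + 6/7| < ϵ.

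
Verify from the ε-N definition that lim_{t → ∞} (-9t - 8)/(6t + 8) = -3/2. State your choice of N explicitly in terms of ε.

Let ε > 0 be given. We seek N > 0 such that t > N implies |(-9t - 8)/(6t + 8) + 3/2| < ε.
(-9t - 8)/(6t + 8) + 3/2 = (6(-9t - 8) − (-9)(6t + 8)) / (6(6t + 8)) = 24/(6(6t + 8)).
For t > 0 we have 6t + 8 > 6t, so |(-9t - 8)/(6t + 8) + 3/2| = 24/(6(6t + 8)) < 24/(6·6t) = (2/3)/t.
Thus |(-9t - 8)/(6t + 8) + 3/2| < ε whenever t > (2/3)/ε.
Take N = (2/3)/ε. If t > N then |(-9t - 8)/(6t + 8) + 3/2| < (2/3)/t < ε.

N = (2/3)/ε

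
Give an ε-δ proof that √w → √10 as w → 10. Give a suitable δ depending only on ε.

δ = min(10, √10·ε)

Let ε > 0 be given. We want δ > 0 such that 0 < |w − 10| < δ implies |√w − √10| < ε.
Rationalise: √w − √10 = (w − 10)/(√w + √10), so |√w − √10| = |w − 10|/(√w + √10).
Restrict δ ≤ 10 so that |w − 10| < 10 forces w > 0, and then √w + √10 > √10.
Hence |√w − √10| < |w − 10|/√10, which is < ε once |w − 10| < √10·ε.
Take δ = min(10, √10·ε). If 0 < |w − 10| < δ then w > 0 and |√w − √10| < |w − 10|/√10 < ε.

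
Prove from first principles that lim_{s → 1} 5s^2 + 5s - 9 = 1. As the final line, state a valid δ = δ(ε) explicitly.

Let ε > 0. We want δ > 0 such that 0 < |s − 1| < δ implies |(5s^2 + 5s - 9) − 1| < ε.
(5s^2 + 5s - 9) − 1 = 5s^2 + 5s - 10 = (s − 1)(5s + 10).
So |(5s^2 + 5s - 9) − 1| = |s − 1|·|5s + 10|.
Assume first that |s − 1| < 1, so |s| < 2. Then |5s + 10| ≤ 5·2 + 10 = 20.
Hence |(5s^2 + 5s - 9) − 1| ≤ 20|s − 1| < ε provided |s − 1| < ε/20.
Take δ = min(1, ε/20). Then 0 < |s − 1| < δ gives both |s − 1| < 1 and |s − 1| < ε/20, so |(5s^2 + 5s - 9) − 1| < ε.

δ = min(1, ε/20)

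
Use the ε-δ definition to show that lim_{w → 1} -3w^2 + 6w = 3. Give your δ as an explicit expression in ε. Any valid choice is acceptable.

δ = min(2, ε/12)

Suppose ε > 0. We want δ > 0 such that 0 < |w − 1| < δ implies |(-3w^2 + 6w) − 3| < ε.
(-3w^2 + 6w) − 3 = -3w^2 + 6w - 3 = (w − 1)(-3w + 3).
So |(-3w^2 + 6w) − 3| = |w − 1|·|-3w + 3|.
Require δ ≤ 2. Then |w − 1| < 2 gives |w| < 3, and by the triangle inequality |-3w + 3| ≤ 3·3 + 3 = 12.
Hence |(-3w^2 + 6w) − 3| ≤ 12|w − 1| < ε provided |w − 1| < ε/12.
Take δ = min(2, ε/12). Then 0 < |w − 1| < δ gives both |w − 1| < 2 and |w − 1| < ε/12, so |(-3w^2 + 6w) − 3| < ε.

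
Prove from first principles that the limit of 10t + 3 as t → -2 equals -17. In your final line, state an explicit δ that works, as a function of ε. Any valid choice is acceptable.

δ = ε/10

Let ε > 0 be given. We need δ > 0 so that 0 < |t + 2| < δ implies |(10t + 3) + 17| < ε.
|(10t + 3) + 17| = |10t + 20| = 10|t + 2|.
Thus it suffices that |t + 2| < ε/10.
Take δ = ε/10. If 0 < |t + 2| < δ then |(10t + 3) + 17| = 10|t + 2| < 10·(ε/10) = ε.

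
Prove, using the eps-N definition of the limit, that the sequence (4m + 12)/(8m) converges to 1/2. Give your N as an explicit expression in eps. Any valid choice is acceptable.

Suppose eps > 0. For m ≥ 1, |(4m + 12)/(8m) − (1/2)| = |96|/(8(8m)) = 96/(8(8m)).
Since 8m ≥ 8m for m ≥ 1, this is ≤ 96/(8·8m) = (3/2)/m.
So |(4m + 12)/(8m) − (1/2)| < eps whenever m > (3/2)/eps.
Take N = (3/2)/eps. If m > N then |(4m + 12)/(8m) − (1/2)| ≤ (3/2)/m < eps.

N = (3/2)/eps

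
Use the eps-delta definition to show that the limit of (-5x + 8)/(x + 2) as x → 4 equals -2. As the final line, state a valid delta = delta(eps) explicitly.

Let eps > 0. We want delta > 0 with 0 < |x − 4| < delta ⇒ |(-5x + 8)/(x + 2) + 2| < eps.
Combining over a common denominator, (-5x + 8)/(x + 2) + 2 = [(-5x + 8)·6 − (-12)·(x + 2)] / [6·(x + 2)] = -18(x − 4) / (6(x + 2)).
So |(-5x + 8)/(x + 2) + 2| = 18|x − 4| / (6·|x + 2|).
Restrict delta ≤ 3. Then |x − 4| < 3 gives |x + 2| = |(x − 4) + 6| ≥ 6 − 3 = 3.
Hence |(-5x + 8)/(x + 2) + 2| < 18|x − 4|/(6·3) = |x − 4|, which is < eps once |x − 4| < eps.
Take delta = min(3, eps). Then 0 < |x − 4| < delta forces both bounds, so |(-5x + 8)/(x + 2) + 2| < eps.

delta = min(3, eps)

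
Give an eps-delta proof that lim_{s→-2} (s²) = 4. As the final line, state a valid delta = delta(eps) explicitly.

delta = min(2, eps/6)

Fix eps > 0. We seek delta > 0 with 0 < |s + 2| < delta ⇒ |s² − 4| < eps.
Factor: s² − 4 = (s + 2)(s - 2), so |s² − 4| = |s + 2|·|s - 2|.
Impose delta ≤ 2 so that |s| < 4; then |s - 2| ≤ 6.
Hence |s² − 4| ≤ 6|s + 2|, which is < eps once |s + 2| < eps/6.
Take delta = min(2, eps/6). If 0 < |s + 2| < delta then both bounds hold and |s² − 4| ≤ 6|s + 2| < 6·(eps/6) = eps.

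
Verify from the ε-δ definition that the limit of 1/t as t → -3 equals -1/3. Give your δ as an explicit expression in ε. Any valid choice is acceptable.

δ = min(3/2, (9/2)ε)

Fix ε > 0. We seek δ > 0 such that 0 < |t + 3| < δ implies |1/t + 1/3| < ε.
|1/t + 1/3| = |-3 − t|/(3·|t|) = |t + 3|/(3|t|).
Require δ ≤ 3/2 so that |t| > 3 − 3/2 = 3/2, hence 3|t| > 9/2.
Then |1/t + 1/3| < |t + 3|/(9/2), which is < ε when |t + 3| < (9/2)ε.
Take δ = min(3/2, (9/2)ε). Then 0 < |t + 3| < δ gives both |t + 3| < 3/2 and |t + 3| < (9/2)ε, so |1/t + 1/3| < ε.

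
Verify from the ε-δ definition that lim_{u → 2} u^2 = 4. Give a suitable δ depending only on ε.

Suppose ε > 0. We seek δ > 0 with 0 < |u − 2| < δ ⇒ |u^2 − 4| < ε.
Factor: u^2 − 4 = (u − 2)(u + 2), so |u^2 − 4| = |u − 2|·|u + 2|.
Restrict δ ≤ 1. Then |u − 2| < 1 gives |u| < 3, so by the triangle inequality |u + 2| ≤ 3 + 2 = 5.
Hence |u^2 − 4| ≤ 5|u − 2|, which is < ε once |u − 2| < ε/5.
Take δ = min(1, ε/5). If 0 < |u − 2| < δ then both bounds hold and |u^2 − 4| ≤ 5|u − 2| < 5·(ε/5) = ε.

δ = min(1, ε/5)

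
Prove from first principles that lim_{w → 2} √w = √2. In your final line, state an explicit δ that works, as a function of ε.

Fix ε > 0. We want δ > 0 such that 0 < |w − 2| < δ implies |√w − √2| < ε.
Multiplying by the conjugate, |√w − √2| = |w − 2|/(√w + √2).
Restrict δ ≤ 2 so that |w − 2| < 2 forces w > 0, and then √w + √2 > √2.
Hence |√w − √2| < |w − 2|/√2, which is < ε once |w − 2| < √2·ε.
Take δ = min(2, √2·ε). If 0 < |w − 2| < δ then w > 0 and |√w − √2| < |w − 2|/√2 < ε.

δ = min(2, √2·ε)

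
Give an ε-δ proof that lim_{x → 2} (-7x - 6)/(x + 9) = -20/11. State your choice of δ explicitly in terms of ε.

δ = min(11/2, (121/114)ε)

Let ε > 0. We want δ > 0 with 0 < |x − 2| < δ ⇒ |(-7x - 6)/(x + 9) + 20/11| < ε.
Combining over a common denominator, (-7x - 6)/(x + 9) + 20/11 = [(-7x - 6)·11 − (-20)·(x + 9)] / [11·(x + 9)] = -57(x − 2) / (11(x + 9)).
So |(-7x - 6)/(x + 9) + 20/11| = 57|x − 2| / (11·|x + 9|).
Restrict δ ≤ 11/2. Then |x − 2| < 11/2 gives |x + 9| = |(x − 2) + 11| ≥ 11 − 11/2 = 11/2.
Hence |(-7x - 6)/(x + 9) + 20/11| < 57|x − 2|/(11·(11/2)) = (114/121)|x − 2|, which is < ε once |x − 2| < (121/114)ε.
Take δ = min(11/2, (121/114)ε). Then 0 < |x − 2| < δ forces both bounds, so |(-7x - 6)/(x + 9) + 20/11| < ε.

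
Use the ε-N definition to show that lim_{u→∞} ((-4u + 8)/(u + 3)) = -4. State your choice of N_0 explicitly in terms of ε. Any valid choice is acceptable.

N_0 = 20/ε

Let ε > 0. We seek N_0 > 0 such that u > N_0 implies |(-4u + 8)/(u + 3) + 4| < ε.
(-4u + 8)/(u + 3) + 4 = ((-4u + 8) − (-4)(u + 3)) / ((u + 3)) = 20/((u + 3)).
For u > 0 we have u + 3 > u, so |(-4u + 8)/(u + 3) + 4| = 20/((u + 3)) < 20/(u) = 20/u.
Thus |(-4u + 8)/(u + 3) + 4| < ε whenever u > 20/ε.
Take N_0 = 20/ε. If u > N_0 then |(-4u + 8)/(u + 3) + 4| < 20/u < ε.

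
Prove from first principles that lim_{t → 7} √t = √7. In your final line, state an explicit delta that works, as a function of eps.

Let eps > 0 be given. We want delta > 0 such that 0 < |t − 7| < delta implies |√t − √7| < eps.
Rationalise: √t − √7 = (t − 7)/(√t + √7), so |√t − √7| = |t − 7|/(√t + √7).
Restrict delta ≤ 7 so that |t − 7| < 7 forces t > 0, and then √t + √7 > √7.
Hence |√t − √7| < |t − 7|/√7, which is < eps once |t − 7| < √7·eps.
Take delta = min(7, √7·eps). If 0 < |t − 7| < delta then t > 0 and |√t − √7| < |t − 7|/√7 < eps.

delta = min(7, √7·eps)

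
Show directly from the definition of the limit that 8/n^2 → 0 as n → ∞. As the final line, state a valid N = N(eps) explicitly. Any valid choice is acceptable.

Fix eps > 0. For n ≥ 1, |8/n^2 − 0| = 8/n^2.
8/n^2 < eps ⇔ n^2 > 8/eps ⇔ n > (8/eps)^{1/2}.
Take N = (8/eps)^{1/2}. Then n > N implies 8/n^2 < eps.

N = (8/eps)^{1/2}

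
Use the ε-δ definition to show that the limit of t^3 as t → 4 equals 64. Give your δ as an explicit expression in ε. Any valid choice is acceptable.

Let ε > 0. We seek δ > 0 with 0 < |t − 4| < δ ⇒ |t^3 − 64| < ε.
Factor: t^3 − 64 = (t − 4)(t^2 + 4t + 16), so |t^3 − 64| = |t − 4|·|t^2 + 4t + 16|.
Impose δ ≤ 2 so that |t| < 6; then |t^2 + 4t + 16| ≤ 76.
Hence |t^3 − 64| ≤ 76|t − 4|, which is < ε once |t − 4| < ε/76.
Take δ = min(2, ε/76). If 0 < |t − 4| < δ then both bounds hold and |t^3 − 64| ≤ 76|t − 4| < 76·(ε/76) = ε.

δ = min(2, ε/76)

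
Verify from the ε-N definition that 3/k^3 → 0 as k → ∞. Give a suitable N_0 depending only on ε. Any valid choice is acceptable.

N_0 = (3/ε)^{1/3}

Suppose ε > 0. For k ≥ 1, |3/k^3 − 0| = 3/k^3.
3/k^3 < ε ⇔ k^3 > 3/ε ⇔ k > (3/ε)^{1/3}.
Take N_0 = (3/ε)^{1/3}. Then k > N_0 implies 3/k^3 < ε.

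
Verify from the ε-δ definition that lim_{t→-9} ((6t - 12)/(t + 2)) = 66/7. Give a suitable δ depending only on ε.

δ = min(7/2, (49/48)ε)

Suppose ε > 0. We want δ > 0 with 0 < |t + 9| < δ ⇒ |(6t - 12)/(t + 2) − (66/7)| < ε.
Combining over a common denominator, (6t - 12)/(t + 2) − (66/7) = [(6t - 12)·(-7) − (-66)·(t + 2)] / [(-7)·(t + 2)] = 24(t + 9) / ((-7)(t + 2)).
So |(6t - 12)/(t + 2) − (66/7)| = 24|t + 9| / (7·|t + 2|).
Restrict δ ≤ 7/2. Then |t + 9| < 7/2 gives |t + 2| = |(t + 9) + (-7)| ≥ 7 − 7/2 = 7/2.
Hence |(6t - 12)/(t + 2) − (66/7)| < 24|t + 9|/(7·(7/2)) = (48/49)|t + 9|, which is < ε once |t + 9| < (49/48)ε.
Take δ = min(7/2, (49/48)ε). Then 0 < |t + 9| < δ forces both bounds, so |(6t - 12)/(t + 2) − (66/7)| < ε.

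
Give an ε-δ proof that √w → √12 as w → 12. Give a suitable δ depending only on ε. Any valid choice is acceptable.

Suppose ε > 0. We want δ > 0 such that 0 < |w − 12| < δ implies |√w − √12| < ε.
Rationalise: √w − √12 = (w − 12)/(√w + √12), so |√w − √12| = |w − 12|/(√w + √12).
Restrict δ ≤ 12 so that |w − 12| < 12 forces w > 0, and then √w + √12 > √12.
Hence |√w − √12| < |w − 12|/√12, which is < ε once |w − 12| < √12·ε.
Take δ = min(12, √12·ε). If 0 < |w − 12| < δ then w > 0 and |√w − √12| < |w − 12|/√12 < ε.

δ = min(12, √12·ε)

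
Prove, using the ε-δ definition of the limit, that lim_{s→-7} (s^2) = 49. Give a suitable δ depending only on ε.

Fix ε > 0. We seek δ > 0 with 0 < |s + 7| < δ ⇒ |s^2 − 49| < ε.
Factor: s^2 − 49 = (s + 7)(s - 7), so |s^2 − 49| = |s + 7|·|s - 7|.
Impose δ ≤ 1 so that |s| < 8; then |s - 7| ≤ 15.
Hence |s^2 − 49| ≤ 15|s + 7|, which is < ε once |s + 7| < ε/15.
Take δ = min(1, ε/15). If 0 < |s + 7| < δ then both bounds hold and |s^2 − 49| ≤ 15|s + 7| < 15·(ε/15) = ε.

δ = min(1, ε/15)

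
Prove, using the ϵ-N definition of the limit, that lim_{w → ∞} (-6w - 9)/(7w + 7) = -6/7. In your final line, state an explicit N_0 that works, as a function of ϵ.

N_0 = (3/7)/ϵ

Let ϵ > 0 be given. We seek N_0 > 0 such that w > N_0 implies |(-6w - 9)/(7w + 7) + 6/7| < ϵ.
(-6w - 9)/(7w + 7) + 6/7 = (7(-6w - 9) − (-6)(7w + 7)) / (7(7w + 7)) = -21/(7(7w + 7)).
For w > 0 we have 7w + 7 > 7w, so |(-6w - 9)/(7w + 7) + 6/7| = 21/(7(7w + 7)) < 21/(7·7w) = (3/7)/w.
Thus |(-6w - 9)/(7w + 7) + 6/7| < ϵ whenever w > (3/7)/ϵ.
Take N_0 = (3/7)/ϵ. If w > N_0 then |(-6w - 9)/(7w + 7) + 6/7| < (3/7)/w < ϵ.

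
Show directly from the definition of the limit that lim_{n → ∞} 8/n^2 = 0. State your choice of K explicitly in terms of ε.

K = (8/ε)^{1/2}

Suppose ε > 0. For n ≥ 1, |8/n^2 − 0| = 8/n^2.
8/n^2 < ε ⇔ n^2 > 8/ε ⇔ n > (8/ε)^{1/2}.
Take K = (8/ε)^{1/2}. Then n > K implies 8/n^2 < ε.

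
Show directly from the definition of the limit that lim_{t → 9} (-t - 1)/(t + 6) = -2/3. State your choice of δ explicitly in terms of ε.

δ = min(15/2, (45/2)ε)

Suppose ε > 0. We want δ > 0 with 0 < |t − 9| < δ ⇒ |(-t - 1)/(t + 6) + 2/3| < ε.
Combining over a common denominator, (-t - 1)/(t + 6) + 2/3 = [(-t - 1)·15 − (-10)·(t + 6)] / [15·(t + 6)] = -5(t − 9) / (15(t + 6)).
So |(-t - 1)/(t + 6) + 2/3| = 5|t − 9| / (15·|t + 6|).
Restrict δ ≤ 15/2. Then |t − 9| < 15/2 gives |t + 6| = |(t − 9) + 15| ≥ 15 − 15/2 = 15/2.
Hence |(-t - 1)/(t + 6) + 2/3| < 5|t − 9|/(15·(15/2)) = (2/45)|t − 9|, which is < ε once |t − 9| < (45/2)ε.
Take δ = min(15/2, (45/2)ε). Then 0 < |t − 9| < δ forces both bounds, so |(-t - 1)/(t + 6) + 2/3| < ε.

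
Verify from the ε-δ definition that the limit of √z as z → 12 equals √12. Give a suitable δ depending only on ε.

Fix ε > 0. We want δ > 0 such that 0 < |z − 12| < δ implies |√z − √12| < ε.
Multiplying by the conjugate, |√z − √12| = |z − 12|/(√z + √12).
Restrict δ ≤ 12 so that |z − 12| < 12 forces z > 0, and then √z + √12 > √12.
Hence |√z − √12| < |z − 12|/√12, which is < ε once |z − 12| < √12·ε.
Take δ = min(12, √12·ε). If 0 < |z − 12| < δ then z > 0 and |√z − √12| < |z − 12|/√12 < ε.

δ = min(12, √12·ε)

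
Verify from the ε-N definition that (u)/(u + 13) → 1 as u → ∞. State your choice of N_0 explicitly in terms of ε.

N_0 = 13/ε

Suppose ε > 0. We seek N_0 > 0 such that u > N_0 implies |(u)/(u + 13) − 1| < ε.
(u)/(u + 13) − 1 = ((u) − (u + 13)) / ((u + 13)) = -13/((u + 13)).
For u > 0 we have u + 13 > u, so |(u)/(u + 13) − 1| = 13/((u + 13)) < 13/(u) = 13/u.
Thus |(u)/(u + 13) − 1| < ε whenever u > 13/ε.
Take N_0 = 13/ε. If u > N_0 then |(u)/(u + 13) − 1| < 13/u < ε.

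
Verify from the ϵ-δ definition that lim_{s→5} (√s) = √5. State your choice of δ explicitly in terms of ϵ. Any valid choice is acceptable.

δ = min(5, √5·ϵ)

Let ϵ > 0 be given. We want δ > 0 such that 0 < |s − 5| < δ implies |√s − √5| < ϵ.
Multiplying by the conjugate, |√s − √5| = |s − 5|/(√s + √5).
Restrict δ ≤ 5 so that |s − 5| < 5 forces s > 0, and then √s + √5 > √5.
Hence |√s − √5| < |s − 5|/√5, which is < ϵ once |s − 5| < √5·ϵ.
Take δ = min(5, √5·ϵ). If 0 < |s − 5| < δ then s > 0 and |√s − √5| < |s − 5|/√5 < ϵ.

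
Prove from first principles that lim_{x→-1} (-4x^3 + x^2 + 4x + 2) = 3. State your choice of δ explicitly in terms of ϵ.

Suppose ϵ > 0. We want δ > 0 such that 0 < |x + 1| < δ implies |(-4x^3 + x^2 + 4x + 2) − 3| < ϵ.
(-4x^3 + x^2 + 4x + 2) − 3 = -4x^3 + x^2 + 4x - 1 = (x + 1)(-4x^2 + 5x - 1).
So |(-4x^3 + x^2 + 4x + 2) − 3| = |x + 1|·|-4x^2 + 5x - 1|.
Require δ ≤ 1. Then |x + 1| < 1 gives |x| < 2, and by the triangle inequality |-4x^2 + 5x - 1| ≤ 4·2^2 + 5·2 + 1 = 27.
Hence |(-4x^3 + x^2 + 4x + 2) − 3| ≤ 27|x + 1| < ϵ provided |x + 1| < ϵ/27.
Take δ = min(1, ϵ/27). Then 0 < |x + 1| < δ gives both |x + 1| < 1 and |x + 1| < ϵ/27, so |(-4x^3 + x^2 + 4x + 2) − 3| < ϵ.

δ = min(1, ϵ/27)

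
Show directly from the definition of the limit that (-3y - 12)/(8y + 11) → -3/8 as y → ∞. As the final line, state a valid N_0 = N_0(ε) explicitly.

N_0 = (63/64)/ε

Fix ε > 0. We seek N_0 > 0 such that y > N_0 implies |(-3y - 12)/(8y + 11) + 3/8| < ε.
(-3y - 12)/(8y + 11) + 3/8 = (8(-3y - 12) − (-3)(8y + 11)) / (8(8y + 11)) = -63/(8(8y + 11)).
For y > 0 we have 8y + 11 > 8y, so |(-3y - 12)/(8y + 11) + 3/8| = 63/(8(8y + 11)) < 63/(8·8y) = (63/64)/y.
Thus |(-3y - 12)/(8y + 11) + 3/8| < ε whenever y > (63/64)/ε.
Take N_0 = (63/64)/ε. If y > N_0 then |(-3y - 12)/(8y + 11) + 3/8| < (63/64)/y < ε.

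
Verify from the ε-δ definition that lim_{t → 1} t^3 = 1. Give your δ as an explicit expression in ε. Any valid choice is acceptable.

Suppose ε > 0. We seek δ > 0 with 0 < |t − 1| < δ ⇒ |t^3 − 1| < ε.
Factor: t^3 − 1 = (t − 1)(t^2 + t + 1), so |t^3 − 1| = |t − 1|·|t^2 + t + 1|.
Restrict δ ≤ 1. Then |t − 1| < 1 gives |t| < 2, so by the triangle inequality |t^2 + t + 1| ≤ 2^2 + 2 + 1 = 7.
Hence |t^3 − 1| ≤ 7|t − 1|, which is < ε once |t − 1| < ε/7.
Take δ = min(1, ε/7). If 0 < |t − 1| < δ then both bounds hold and |t^3 − 1| ≤ 7|t − 1| < 7·(ε/7) = ε.

δ = min(1, ε/7)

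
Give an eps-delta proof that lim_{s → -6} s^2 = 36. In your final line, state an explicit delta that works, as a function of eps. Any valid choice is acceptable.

Let eps > 0. We seek delta > 0 with 0 < |s + 6| < delta ⇒ |s^2 − 36| < eps.
Factor: s^2 − 36 = (s + 6)(s - 6), so |s^2 − 36| = |s + 6|·|s - 6|.
Impose delta ≤ 1 so that |s| < 7; then |s - 6| ≤ 13.
Hence |s^2 − 36| ≤ 13|s + 6|, which is < eps once |s + 6| < eps/13.
Take delta = min(1, eps/13). If 0 < |s + 6| < delta then both bounds hold and |s^2 − 36| ≤ 13|s + 6| < 13·(eps/13) = eps.

delta = min(1, eps/13)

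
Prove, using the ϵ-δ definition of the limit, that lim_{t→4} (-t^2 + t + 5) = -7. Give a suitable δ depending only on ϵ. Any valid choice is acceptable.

Suppose ϵ > 0. We want δ > 0 such that 0 < |t − 4| < δ implies |(-t^2 + t + 5) + 7| < ϵ.
(-t^2 + t + 5) + 7 = -t^2 + t + 12 = (t − 4)(-t - 3).
So |(-t^2 + t + 5) + 7| = |t − 4|·|-t - 3|.
Require δ ≤ 1. Then |t − 4| < 1 gives |t| < 5, and by the triangle inequality |-t - 3| ≤ 5 + 3 = 8.
Hence |(-t^2 + t + 5) + 7| ≤ 8|t − 4| < ϵ provided |t − 4| < ϵ/8.
Choosing δ = min(1, ϵ/8) ensures both conditions, hence |(-t^2 + t + 5) + 7| < ϵ.

δ = min(1, ϵ/8)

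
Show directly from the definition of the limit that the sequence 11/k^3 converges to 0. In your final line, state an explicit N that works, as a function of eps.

Suppose eps > 0. For k ≥ 1, |11/k^3 − 0| = 11/k^3.
11/k^3 < eps ⇔ k^3 > 11/eps ⇔ k > (11/eps)^{1/3}.
Take N = (11/eps)^{1/3}. Then k > N implies 11/k^3 < eps.

N = (11/eps)^{1/3}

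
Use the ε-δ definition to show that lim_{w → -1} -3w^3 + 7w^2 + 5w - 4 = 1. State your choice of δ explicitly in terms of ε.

Let ε > 0 be given. We want δ > 0 such that 0 < |w + 1| < δ implies |(-3w^3 + 7w^2 + 5w - 4) − 1| < ε.
(-3w^3 + 7w^2 + 5w - 4) − 1 = -3w^3 + 7w^2 + 5w - 5 = (w + 1)(-3w^2 + 10w - 5).
So |(-3w^3 + 7w^2 + 5w - 4) − 1| = |w + 1|·|-3w^2 + 10w - 5|.
Require δ ≤ 1. Then |w + 1| < 1 gives |w| < 2, and by the triangle inequality |-3w^2 + 10w - 5| ≤ 3·2^2 + 10·2 + 5 = 37.
Hence |(-3w^3 + 7w^2 + 5w - 4) − 1| ≤ 37|w + 1| < ε provided |w + 1| < ε/37.
Take δ = min(1, ε/37). Then 0 < |w + 1| < δ gives both |w + 1| < 1 and |w + 1| < ε/37, so |(-3w^3 + 7w^2 + 5w - 4) − 1| < ε.

δ = min(1, ε/37)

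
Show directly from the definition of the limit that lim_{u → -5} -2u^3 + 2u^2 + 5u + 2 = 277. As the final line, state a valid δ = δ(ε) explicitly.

δ = min(2, ε/237)

Suppose ε > 0. We want δ > 0 such that 0 < |u + 5| < δ implies |(-2u^3 + 2u^2 + 5u + 2) − 277| < ε.
(-2u^3 + 2u^2 + 5u + 2) − 277 = -2u^3 + 2u^2 + 5u - 275 = (u + 5)(-2u^2 + 12u - 55).
So |(-2u^3 + 2u^2 + 5u + 2) − 277| = |u + 5|·|-2u^2 + 12u - 55|.
Assume first that |u + 5| < 2, so |u| < 7. Then |-2u^2 + 12u - 55| ≤ 2·7^2 + 12·7 + 55 = 237.
Hence |(-2u^3 + 2u^2 + 5u + 2) − 277| ≤ 237|u + 5| < ε provided |u + 5| < ε/237.
Choosing δ = min(2, ε/237) ensures both conditions, hence |(-2u^3 + 2u^2 + 5u + 2) − 277| < ε.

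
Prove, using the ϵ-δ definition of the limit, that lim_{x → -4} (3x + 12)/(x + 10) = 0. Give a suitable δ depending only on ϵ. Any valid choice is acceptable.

Let ϵ > 0. We want δ > 0 with 0 < |x + 4| < δ ⇒ |(3x + 12)/(x + 10) − 0| < ϵ.
Combining over a common denominator, (3x + 12)/(x + 10) − 0 = [(3x + 12)·6 − 0·(x + 10)] / [6·(x + 10)] = 18(x + 4) / (6(x + 10)).
So |(3x + 12)/(x + 10) − 0| = 18|x + 4| / (6·|x + 10|).
Restrict δ ≤ 3. Then |x + 4| < 3 gives |x + 10| = |(x + 4) + 6| ≥ 6 − 3 = 3.
Hence |(3x + 12)/(x + 10) − 0| < 18|x + 4|/(6·3) = |x + 4|, which is < ϵ once |x + 4| < ϵ.
Take δ = min(3, ϵ). Then 0 < |x + 4| < δ forces both bounds, so |(3x + 12)/(x + 10) − 0| < ϵ.

δ = min(3, ϵ)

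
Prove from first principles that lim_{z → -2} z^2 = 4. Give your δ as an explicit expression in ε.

Suppose ε > 0. We seek δ > 0 with 0 < |z + 2| < δ ⇒ |z^2 − 4| < ε.
Factor: z^2 − 4 = (z + 2)(z - 2), so |z^2 − 4| = |z + 2|·|z - 2|.
Restrict δ ≤ 2. Then |z + 2| < 2 gives |z| < 4, so by the triangle inequality |z - 2| ≤ 4 + 2 = 6.
Hence |z^2 − 4| ≤ 6|z + 2|, which is < ε once |z + 2| < ε/6.
Take δ = min(2, ε/6). If 0 < |z + 2| < δ then both bounds hold and |z^2 − 4| ≤ 6|z + 2| < 6·(ε/6) = ε.

δ = min(2, ε/6)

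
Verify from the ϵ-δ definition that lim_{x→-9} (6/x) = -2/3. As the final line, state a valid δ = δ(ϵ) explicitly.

Let ϵ > 0. We seek δ > 0 such that 0 < |x + 9| < δ implies |6/x + 2/3| < ϵ.
|6/x + 2/3| = 6·|-9 − x|/(9·|x|) = 6|x + 9|/(9|x|).
Restrict δ ≤ 9/2. Then |x + 9| < 9/2 gives |x| > 9/2, so 9|x| > 81/2.
Then |6/x + 2/3| < 6|x + 9|/(81/2), which is < ϵ when |x + 9| < (27/4)ϵ.
Take δ = min(9/2, (27/4)ϵ). Then 0 < |x + 9| < δ gives both |x + 9| < 9/2 and |x + 9| < (27/4)ϵ, so |6/x + 2/3| < ϵ.

δ = min(9/2, (27/4)ϵ)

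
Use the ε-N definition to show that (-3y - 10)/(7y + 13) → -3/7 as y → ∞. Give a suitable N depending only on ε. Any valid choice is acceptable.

N = (31/49)/ε

Fix ε > 0. We seek N > 0 such that y > N implies |(-3y - 10)/(7y + 13) + 3/7| < ε.
(-3y - 10)/(7y + 13) + 3/7 = (7(-3y - 10) − (-3)(7y + 13)) / (7(7y + 13)) = -31/(7(7y + 13)).
For y > 0 we have 7y + 13 > 7y, so |(-3y - 10)/(7y + 13) + 3/7| = 31/(7(7y + 13)) < 31/(7·7y) = (31/49)/y.
Thus |(-3y - 10)/(7y + 13) + 3/7| < ε whenever y > (31/49)/ε.
Take N = (31/49)/ε. If y > N then |(-3y - 10)/(7y + 13) + 3/7| < (31/49)/y < ε.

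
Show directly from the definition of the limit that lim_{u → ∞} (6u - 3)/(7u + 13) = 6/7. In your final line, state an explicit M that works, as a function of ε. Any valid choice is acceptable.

Let ε > 0 be given. We seek M > 0 such that u > M implies |(6u - 3)/(7u + 13) − (6/7)| < ε.
(6u - 3)/(7u + 13) − (6/7) = (7(6u - 3) − 6(7u + 13)) / (7(7u + 13)) = -99/(7(7u + 13)).
For u > 0 we have 7u + 13 > 7u, so |(6u - 3)/(7u + 13) − (6/7)| = 99/(7(7u + 13)) < 99/(7·7u) = (99/49)/u.
Thus |(6u - 3)/(7u + 13) − (6/7)| < ε whenever u > (99/49)/ε.
Take M = (99/49)/ε. If u > M then |(6u - 3)/(7u + 13) − (6/7)| < (99/49)/u < ε.

M = (99/49)/ε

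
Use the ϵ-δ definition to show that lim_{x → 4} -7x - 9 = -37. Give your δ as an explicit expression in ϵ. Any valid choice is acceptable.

δ = ϵ/7

Let ϵ > 0. We need δ > 0 so that 0 < |x − 4| < δ implies |(-7x - 9) + 37| < ϵ.
|(-7x - 9) + 37| = |-7x + 28| = 7|x − 4|.
Thus it suffices that |x − 4| < ϵ/7.
Choosing δ = ϵ/7 gives |(-7x - 9) + 37| = 7|x − 4| < ϵ whenever |x − 4| < δ.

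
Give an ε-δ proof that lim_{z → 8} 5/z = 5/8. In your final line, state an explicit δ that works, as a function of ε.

Let ε > 0. We seek δ > 0 such that 0 < |z − 8| < δ implies |5/z − (5/8)| < ε.
|5/z − (5/8)| = 5·|8 − z|/(8·|z|) = 5|z − 8|/(8|z|).
Restrict δ ≤ 4. Then |z − 8| < 4 gives |z| > 4, so 8|z| > 32.
Then |5/z − (5/8)| < 5|z − 8|/32, which is < ε when |z − 8| < (32/5)ε.
Take δ = min(4, (32/5)ε). Then 0 < |z − 8| < δ gives both |z − 8| < 4 and |z − 8| < (32/5)ε, so |5/z − (5/8)| < ε.

δ = min(4, (32/5)ε)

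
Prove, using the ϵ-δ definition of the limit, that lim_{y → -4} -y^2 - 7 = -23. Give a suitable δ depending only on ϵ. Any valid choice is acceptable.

Let ϵ > 0. We want δ > 0 such that 0 < |y + 4| < δ implies |(-y^2 - 7) + 23| < ϵ.
(-y^2 - 7) + 23 = -y^2 + 16 = (y + 4)(-y + 4).
So |(-y^2 - 7) + 23| = |y + 4|·|-y + 4|.
Require δ ≤ 2. Then |y + 4| < 2 gives |y| < 6, and by the triangle inequality |-y + 4| ≤ 6 + 4 = 10.
Hence |(-y^2 - 7) + 23| ≤ 10|y + 4| < ϵ provided |y + 4| < ϵ/10.
Take δ = min(2, ϵ/10). Then 0 < |y + 4| < δ gives both |y + 4| < 2 and |y + 4| < ϵ/10, so |(-y^2 - 7) + 23| < ϵ.

δ = min(2, ϵ/10)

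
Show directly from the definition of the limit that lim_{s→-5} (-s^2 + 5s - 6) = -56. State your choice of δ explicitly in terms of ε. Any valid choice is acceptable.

δ = min(1, ε/16)

Fix ε > 0. We want δ > 0 such that 0 < |s + 5| < δ implies |(-s^2 + 5s - 6) + 56| < ε.
(-s^2 + 5s - 6) + 56 = -s^2 + 5s + 50 = (s + 5)(-s + 10).
So |(-s^2 + 5s - 6) + 56| = |s + 5|·|-s + 10|.
Require δ ≤ 1. Then |s + 5| < 1 gives |s| < 6, and by the triangle inequality |-s + 10| ≤ 6 + 10 = 16.
Hence |(-s^2 + 5s - 6) + 56| ≤ 16|s + 5| < ε provided |s + 5| < ε/16.
Choosing δ = min(1, ε/16) ensures both conditions, hence |(-s^2 + 5s - 6) + 56| < ε.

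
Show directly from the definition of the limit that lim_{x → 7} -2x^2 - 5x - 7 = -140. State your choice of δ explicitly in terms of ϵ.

δ = min(2, ϵ/37)

Suppose ϵ > 0. We want δ > 0 such that 0 < |x − 7| < δ implies |(-2x^2 - 5x - 7) + 140| < ϵ.
(-2x^2 - 5x - 7) + 140 = -2x^2 - 5x + 133 = (x − 7)(-2x - 19).
So |(-2x^2 - 5x - 7) + 140| = |x − 7|·|-2x - 19|.
Require δ ≤ 2. Then |x − 7| < 2 gives |x| < 9, and by the triangle inequality |-2x - 19| ≤ 2·9 + 19 = 37.
Hence |(-2x^2 - 5x - 7) + 140| ≤ 37|x − 7| < ϵ provided |x − 7| < ϵ/37.
Take δ = min(2, ϵ/37). Then 0 < |x − 7| < δ gives both |x − 7| < 2 and |x − 7| < ϵ/37, so |(-2x^2 - 5x - 7) + 140| < ϵ.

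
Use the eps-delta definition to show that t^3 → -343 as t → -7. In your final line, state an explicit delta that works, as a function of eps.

Let eps > 0 be given. We seek delta > 0 with 0 < |t + 7| < delta ⇒ |t^3 + 343| < eps.
Factor: t^3 + 343 = (t + 7)(t^2 - 7t + 49), so |t^3 + 343| = |t + 7|·|t^2 - 7t + 49|.
Impose delta ≤ 2 so that |t| < 9; then |t^2 - 7t + 49| ≤ 193.
Hence |t^3 + 343| ≤ 193|t + 7|, which is < eps once |t + 7| < eps/193.
Take delta = min(2, eps/193). If 0 < |t + 7| < delta then both bounds hold and |t^3 + 343| ≤ 193|t + 7| < 193·(eps/193) = eps.

delta = min(2, eps/193)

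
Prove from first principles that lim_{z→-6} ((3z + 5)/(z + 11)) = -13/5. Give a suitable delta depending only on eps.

delta = min(5/2, (25/56)eps)

Let eps > 0. We want delta > 0 with 0 < |z + 6| < delta ⇒ |(3z + 5)/(z + 11) + 13/5| < eps.
Combining over a common denominator, (3z + 5)/(z + 11) + 13/5 = [(3z + 5)·5 − (-13)·(z + 11)] / [5·(z + 11)] = 28(z + 6) / (5(z + 11)).
So |(3z + 5)/(z + 11) + 13/5| = 28|z + 6| / (5·|z + 11|).
Require delta ≤ 5/2, so |z + 11| ≥ |5| − |z + 6| > 5 − 5/2 = 5/2.
Hence |(3z + 5)/(z + 11) + 13/5| < 28|z + 6|/(5·(5/2)) = (56/25)|z + 6|, which is < eps once |z + 6| < (25/56)eps.
Take delta = min(5/2, (25/56)eps). Then 0 < |z + 6| < delta forces both bounds, so |(3z + 5)/(z + 11) + 13/5| < eps.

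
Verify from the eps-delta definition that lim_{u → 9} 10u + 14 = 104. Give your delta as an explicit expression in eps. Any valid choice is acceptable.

Fix eps > 0. We need delta > 0 so that 0 < |u − 9| < delta implies |(10u + 14) − 104| < eps.
Since (10u + 14) − 104 = 10(u − 9), we have |(10u + 14) − 104| = 10|u − 9|.
Thus it suffices that |u − 9| < eps/10.
Choosing delta = eps/10 gives |(10u + 14) − 104| = 10|u − 9| < eps whenever |u − 9| < delta.

delta = eps/10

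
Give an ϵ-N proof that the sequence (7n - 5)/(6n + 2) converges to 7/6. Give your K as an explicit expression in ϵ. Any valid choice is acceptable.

K = (11/9)/ϵ

Suppose ϵ > 0. For n ≥ 1, |(7n - 5)/(6n + 2) − (7/6)| = |-44|/(6(6n + 2)) = 44/(6(6n + 2)).
Since 6n + 2 ≥ 6n for n ≥ 1, this is ≤ 44/(6·6n) = (11/9)/n.
So |(7n - 5)/(6n + 2) − (7/6)| < ϵ whenever n > (11/9)/ϵ.
Take K = (11/9)/ϵ. If n > K then |(7n - 5)/(6n + 2) − (7/6)| ≤ (11/9)/n < ϵ.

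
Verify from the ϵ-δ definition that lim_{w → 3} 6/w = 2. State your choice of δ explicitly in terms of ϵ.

δ = min(3/2, (3/4)ϵ)

Fix ϵ > 0. We seek δ > 0 such that 0 < |w − 3| < δ implies |6/w − 2| < ϵ.
|6/w − 2| = 6·|3 − w|/(3·|w|) = 6|w − 3|/(3|w|).
Require δ ≤ 3/2 so that |w| > 3 − 3/2 = 3/2, hence 3|w| > 9/2.
Then |6/w − 2| < 6|w − 3|/(9/2), which is < ϵ when |w − 3| < (3/4)ϵ.
Take δ = min(3/2, (3/4)ϵ). Then 0 < |w − 3| < δ gives both |w − 3| < 3/2 and |w − 3| < (3/4)ϵ, so |6/w − 2| < ϵ.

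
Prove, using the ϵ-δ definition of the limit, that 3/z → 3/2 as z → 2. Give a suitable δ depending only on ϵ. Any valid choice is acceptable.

Let ϵ > 0 be given. We seek δ > 0 such that 0 < |z − 2| < δ implies |3/z − (3/2)| < ϵ.
|3/z − (3/2)| = 3·|2 − z|/(2·|z|) = 3|z − 2|/(2|z|).
Require δ ≤ 1 so that |z| > 2 − 1 = 1, hence 2|z| > 2.
Then |3/z − (3/2)| < 3|z − 2|/2, which is < ϵ when |z − 2| < (2/3)ϵ.
Take δ = min(1, (2/3)ϵ). Then 0 < |z − 2| < δ gives both |z − 2| < 1 and |z − 2| < (2/3)ϵ, so |3/z − (3/2)| < ϵ.

δ = min(1, (2/3)ϵ)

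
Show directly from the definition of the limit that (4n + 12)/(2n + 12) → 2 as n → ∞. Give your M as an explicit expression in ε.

Suppose ε > 0. For n ≥ 1, |(4n + 12)/(2n + 12) − 2| = |-24|/(2(2n + 12)) = 24/(2(2n + 12)).
Since 2n + 12 ≥ 2n for n ≥ 1, this is ≤ 24/(2·2n) = 6/n.
So |(4n + 12)/(2n + 12) − 2| < ε whenever n > 6/ε.
Take M = 6/ε. If n > M then |(4n + 12)/(2n + 12) − 2| ≤ 6/n < ε.

M = 6/ε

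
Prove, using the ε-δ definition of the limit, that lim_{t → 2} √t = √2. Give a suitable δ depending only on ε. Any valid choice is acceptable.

Fix ε > 0. We want δ > 0 such that 0 < |t − 2| < δ implies |√t − √2| < ε.
Multiplying by the conjugate, |√t − √2| = |t − 2|/(√t + √2).
Restrict δ ≤ 2 so that |t − 2| < 2 forces t > 0, and then √t + √2 > √2.
Hence |√t − √2| < |t − 2|/√2, which is < ε once |t − 2| < √2·ε.
Take δ = min(2, √2·ε). If 0 < |t − 2| < δ then t > 0 and |√t − √2| < |t − 2|/√2 < ε.

δ = min(2, √2·ε)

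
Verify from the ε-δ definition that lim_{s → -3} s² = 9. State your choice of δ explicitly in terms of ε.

δ = min(1, ε/7)

Fix ε > 0. We seek δ > 0 with 0 < |s + 3| < δ ⇒ |s² − 9| < ε.
Factor: s² − 9 = (s + 3)(s - 3), so |s² − 9| = |s + 3|·|s - 3|.
Restrict δ ≤ 1. Then |s + 3| < 1 gives |s| < 4, so by the triangle inequality |s - 3| ≤ 4 + 3 = 7.
Hence |s² − 9| ≤ 7|s + 3|, which is < ε once |s + 3| < ε/7.
Take δ = min(1, ε/7). If 0 < |s + 3| < δ then both bounds hold and |s² − 9| ≤ 7|s + 3| < 7·(ε/7) = ε.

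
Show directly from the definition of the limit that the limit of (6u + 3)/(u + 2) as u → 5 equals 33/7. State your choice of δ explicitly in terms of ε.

δ = min(7/2, (49/18)ε)

Let ε > 0. We want δ > 0 with 0 < |u − 5| < δ ⇒ |(6u + 3)/(u + 2) − (33/7)| < ε.
Combining over a common denominator, (6u + 3)/(u + 2) − (33/7) = [(6u + 3)·7 − 33·(u + 2)] / [7·(u + 2)] = 9(u − 5) / (7(u + 2)).
So |(6u + 3)/(u + 2) − (33/7)| = 9|u − 5| / (7·|u + 2|).
Require δ ≤ 7/2, so |u + 2| ≥ |7| − |u − 5| > 7 − 7/2 = 7/2.
Hence |(6u + 3)/(u + 2) − (33/7)| < 9|u − 5|/(7·(7/2)) = (18/49)|u − 5|, which is < ε once |u − 5| < (49/18)ε.
Take δ = min(7/2, (49/18)ε). Then 0 < |u − 5| < δ forces both bounds, so |(6u + 3)/(u + 2) − (33/7)| < ε.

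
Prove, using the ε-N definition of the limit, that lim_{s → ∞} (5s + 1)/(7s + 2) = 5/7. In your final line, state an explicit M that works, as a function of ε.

M = (3/49)/ε

Fix ε > 0. We seek M > 0 such that s > M implies |(5s + 1)/(7s + 2) − (5/7)| < ε.
(5s + 1)/(7s + 2) − (5/7) = (7(5s + 1) − 5(7s + 2)) / (7(7s + 2)) = -3/(7(7s + 2)).
For s > 0 we have 7s + 2 > 7s, so |(5s + 1)/(7s + 2) − (5/7)| = 3/(7(7s + 2)) < 3/(7·7s) = (3/49)/s.
Thus |(5s + 1)/(7s + 2) − (5/7)| < ε whenever s > (3/49)/ε.
Take M = (3/49)/ε. If s > M then |(5s + 1)/(7s + 2) − (5/7)| < (3/49)/s < ε.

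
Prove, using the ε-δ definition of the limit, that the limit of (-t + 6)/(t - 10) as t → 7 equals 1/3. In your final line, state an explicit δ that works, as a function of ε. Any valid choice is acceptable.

Suppose ε > 0. We want δ > 0 with 0 < |t − 7| < δ ⇒ |(-t + 6)/(t - 10) − (1/3)| < ε.
Combining over a common denominator, (-t + 6)/(t - 10) − (1/3) = [(-t + 6)·(-3) − (-1)·(t - 10)] / [(-3)·(t - 10)] = 4(t − 7) / ((-3)(t - 10)).
So |(-t + 6)/(t - 10) − (1/3)| = 4|t − 7| / (3·|t − 10|).
Require δ ≤ 3/2, so |t − 10| ≥ |-3| − |t − 7| > 3 − 3/2 = 3/2.
Hence |(-t + 6)/(t - 10) − (1/3)| < 4|t − 7|/(3·(3/2)) = (8/9)|t − 7|, which is < ε once |t − 7| < (9/8)ε.
Take δ = min(3/2, (9/8)ε). Then 0 < |t − 7| < δ forces both bounds, so |(-t + 6)/(t - 10) − (1/3)| < ε.

δ = min(3/2, (9/8)ε)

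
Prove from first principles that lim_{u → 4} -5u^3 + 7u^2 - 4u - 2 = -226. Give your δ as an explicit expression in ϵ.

δ = min(1, ϵ/246)

Let ϵ > 0 be given. We want δ > 0 such that 0 < |u − 4| < δ implies |(-5u^3 + 7u^2 - 4u - 2) + 226| < ϵ.
(-5u^3 + 7u^2 - 4u - 2) + 226 = -5u^3 + 7u^2 - 4u + 224 = (u − 4)(-5u^2 - 13u - 56).
So |(-5u^3 + 7u^2 - 4u - 2) + 226| = |u − 4|·|-5u^2 - 13u - 56|.
Require δ ≤ 1. Then |u − 4| < 1 gives |u| < 5, and by the triangle inequality |-5u^2 - 13u - 56| ≤ 5·5^2 + 13·5 + 56 = 246.
Hence |(-5u^3 + 7u^2 - 4u - 2) + 226| ≤ 246|u − 4| < ϵ provided |u − 4| < ϵ/246.
Take δ = min(1, ϵ/246). Then 0 < |u − 4| < δ gives both |u − 4| < 1 and |u − 4| < ϵ/246, so |(-5u^3 + 7u^2 - 4u - 2) + 226| < ϵ.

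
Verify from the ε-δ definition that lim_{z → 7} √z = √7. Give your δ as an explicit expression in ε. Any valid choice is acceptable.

δ = min(7, √7·ε)

Suppose ε > 0. We want δ > 0 such that 0 < |z − 7| < δ implies |√z − √7| < ε.
Multiplying by the conjugate, |√z − √7| = |z − 7|/(√z + √7).
Restrict δ ≤ 7 so that |z − 7| < 7 forces z > 0, and then √z + √7 > √7.
Hence |√z − √7| < |z − 7|/√7, which is < ε once |z − 7| < √7·ε.
Take δ = min(7, √7·ε). If 0 < |z − 7| < δ then z > 0 and |√z − √7| < |z − 7|/√7 < ε.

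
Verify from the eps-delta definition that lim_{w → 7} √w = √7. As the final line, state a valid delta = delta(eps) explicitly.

Fix eps > 0. We want delta > 0 such that 0 < |w − 7| < delta implies |√w − √7| < eps.
Multiplying by the conjugate, |√w − √7| = |w − 7|/(√w + √7).
Restrict delta ≤ 7 so that |w − 7| < 7 forces w > 0, and then √w + √7 > √7.
Hence |√w − √7| < |w − 7|/√7, which is < eps once |w − 7| < √7·eps.
Take delta = min(7, √7·eps). If 0 < |w − 7| < delta then w > 0 and |√w − √7| < |w − 7|/√7 < eps.

delta = min(7, √7·eps)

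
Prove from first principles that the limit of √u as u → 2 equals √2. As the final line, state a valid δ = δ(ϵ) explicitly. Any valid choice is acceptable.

Suppose ϵ > 0. We want δ > 0 such that 0 < |u − 2| < δ implies |√u − √2| < ϵ.
Multiplying by the conjugate, |√u − √2| = |u − 2|/(√u + √2).
Restrict δ ≤ 2 so that |u − 2| < 2 forces u > 0, and then √u + √2 > √2.
Hence |√u − √2| < |u − 2|/√2, which is < ϵ once |u − 2| < √2·ϵ.
Take δ = min(2, √2·ϵ). If 0 < |u − 2| < δ then u > 0 and |√u − √2| < |u − 2|/√2 < ϵ.

δ = min(2, √2·ϵ)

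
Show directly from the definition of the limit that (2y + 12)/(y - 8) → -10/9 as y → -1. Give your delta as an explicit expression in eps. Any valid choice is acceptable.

delta = min(9/2, (81/56)eps)

Fix eps > 0. We want delta > 0 with 0 < |y + 1| < delta ⇒ |(2y + 12)/(y - 8) + 10/9| < eps.
Combining over a common denominator, (2y + 12)/(y - 8) + 10/9 = [(2y + 12)·(-9) − 10·(y - 8)] / [(-9)·(y - 8)] = -28(y + 1) / ((-9)(y - 8)).
So |(2y + 12)/(y - 8) + 10/9| = 28|y + 1| / (9·|y − 8|).
Restrict delta ≤ 9/2. Then |y + 1| < 9/2 gives |y − 8| = |(y + 1) + (-9)| ≥ 9 − 9/2 = 9/2.
Hence |(2y + 12)/(y - 8) + 10/9| < 28|y + 1|/(9·(9/2)) = (56/81)|y + 1|, which is < eps once |y + 1| < (81/56)eps.
Take delta = min(9/2, (81/56)eps). Then 0 < |y + 1| < delta forces both bounds, so |(2y + 12)/(y - 8) + 10/9| < eps.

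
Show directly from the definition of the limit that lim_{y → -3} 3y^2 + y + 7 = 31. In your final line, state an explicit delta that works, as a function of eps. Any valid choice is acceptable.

delta = min(1, eps/20)

Let eps > 0 be given. We want delta > 0 such that 0 < |y + 3| < delta implies |(3y^2 + y + 7) − 31| < eps.
(3y^2 + y + 7) − 31 = 3y^2 + y - 24 = (y + 3)(3y - 8).
So |(3y^2 + y + 7) − 31| = |y + 3|·|3y - 8|.
Assume first that |y + 3| < 1, so |y| < 4. Then |3y - 8| ≤ 3·4 + 8 = 20.
Hence |(3y^2 + y + 7) − 31| ≤ 20|y + 3| < eps provided |y + 3| < eps/20.
Take delta = min(1, eps/20). Then 0 < |y + 3| < delta gives both |y + 3| < 1 and |y + 3| < eps/20, so |(3y^2 + y + 7) − 31| < eps.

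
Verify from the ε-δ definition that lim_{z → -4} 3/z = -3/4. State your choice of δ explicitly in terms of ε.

δ = min(2, (8/3)ε)

Let ε > 0. We seek δ > 0 such that 0 < |z + 4| < δ implies |3/z + 3/4| < ε.
|3/z + 3/4| = 3·|-4 − z|/(4·|z|) = 3|z + 4|/(4|z|).
Require δ ≤ 2 so that |z| > 4 − 2 = 2, hence 4|z| > 8.
Then |3/z + 3/4| < 3|z + 4|/8, which is < ε when |z + 4| < (8/3)ε.
Take δ = min(2, (8/3)ε). Then 0 < |z + 4| < δ gives both |z + 4| < 2 and |z + 4| < (8/3)ε, so |3/z + 3/4| < ε.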